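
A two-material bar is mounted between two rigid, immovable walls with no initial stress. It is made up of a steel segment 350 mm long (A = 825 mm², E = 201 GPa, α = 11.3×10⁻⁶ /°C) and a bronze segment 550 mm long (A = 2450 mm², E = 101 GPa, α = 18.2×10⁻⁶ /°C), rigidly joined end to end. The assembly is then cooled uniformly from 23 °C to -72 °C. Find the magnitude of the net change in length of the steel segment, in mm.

Free thermal contraction of the whole bar: Σ αᵢΔT Lᵢ = 11.3×10⁻⁶×95×350 + 18.2×10⁻⁶×95×550 = 1.327 mm.
The walls prevent any net length change, so an axial force P (same in every segment) develops. Compatibility: P · Σ Lᵢ/(AᵢEᵢ) = δ_free.
Σ Lᵢ/(AᵢEᵢ) = 350/(825×201×10³) + 550/(2450×101×10³) = 4.333×10⁻⁶ mm/N.
So P = 1.327 / 4.333×10⁻⁶ = 306.2 kN, tensile.
For the steel segment, free thermal change = 11.3×10⁻⁶×95×350 = 0.3757 mm and elastic change from P = 306200×350/(825×201×10³) = 0.6462 mm; these oppose, so the net change is 0.27 mm (segment lengthens).

|ΔL| ≈ 0.27 mm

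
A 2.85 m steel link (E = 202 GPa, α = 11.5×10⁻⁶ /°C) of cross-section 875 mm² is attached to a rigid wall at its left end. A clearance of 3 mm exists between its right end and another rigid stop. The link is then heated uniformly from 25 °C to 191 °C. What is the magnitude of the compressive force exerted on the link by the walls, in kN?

Unrestrained expansion: δ_free = αΔT L = 11.5×10⁻⁶ × 166 × 2850 = 5.441 mm.
After closing the 3 mm clearance, 5.441 − 3 = 2.441 mm of expansion remains to be suppressed by the wall.
That suppressed elongation corresponds to σ = E·Δ/L = 202×10³ × 2.441/2850 = 173 MPa.
P = σA = 173 × 875 = 151.4 kN.

P ≈ 151 kN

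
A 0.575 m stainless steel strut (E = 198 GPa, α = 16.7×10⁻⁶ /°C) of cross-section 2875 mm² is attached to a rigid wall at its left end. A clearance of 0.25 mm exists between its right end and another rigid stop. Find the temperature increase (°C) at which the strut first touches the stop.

The gap closes when αΔT L = 0.25 mm, since the strut is still unstressed at that instant.
ΔT = 0.25 / (16.7×10⁻⁶ × 575) = 26.03 °C.

ΔT ≈ 26 °C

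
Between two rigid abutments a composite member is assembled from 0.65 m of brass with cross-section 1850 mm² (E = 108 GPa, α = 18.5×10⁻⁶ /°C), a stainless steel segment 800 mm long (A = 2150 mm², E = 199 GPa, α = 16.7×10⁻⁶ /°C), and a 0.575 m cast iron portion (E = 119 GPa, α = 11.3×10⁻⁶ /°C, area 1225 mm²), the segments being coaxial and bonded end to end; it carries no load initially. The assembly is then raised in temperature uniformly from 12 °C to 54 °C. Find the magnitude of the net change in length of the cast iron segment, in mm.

|ΔL| ≈ 0.31 mm

If the supports were absent, the total length change would be Σ αᵢΔT Lᵢ = 18.5×10⁻⁶×42×650 + 16.7×10⁻⁶×42×800 + 11.3×10⁻⁶×42×575 = 1.339 mm.
The rigid supports impose zero overall length change; the single axial force P common to all segments must satisfy P Σ Lᵢ/(AᵢEᵢ) = δ_free.
The series flexibility is Σ Lᵢ/(AᵢEᵢ) = 650/(1850×108×10³) + 800/(2150×199×10³) + 575/(1225×119×10³) = 9.068×10⁻⁶ mm/N.
P = 1.339 / 9.068×10⁻⁶ = 147700 N = 147.7 kN, compressive.
For the cast iron segment, free thermal change = 11.3×10⁻⁶×42×575 = 0.2729 mm and elastic change from P = 147700×575/(1225×119×10³) = 0.5825 mm; these oppose, so the net change is 0.31 mm (segment shortens).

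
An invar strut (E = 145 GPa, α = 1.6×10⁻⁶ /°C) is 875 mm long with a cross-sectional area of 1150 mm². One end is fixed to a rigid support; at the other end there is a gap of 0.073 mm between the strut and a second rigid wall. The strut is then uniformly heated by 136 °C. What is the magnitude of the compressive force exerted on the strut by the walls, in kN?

Free thermal elongation = αΔT L = 1.6×10⁻⁶ × 136 × 875 = 0.1904 mm.
After closing the 0.073 mm clearance, 0.1904 − 0.073 = 0.1174 mm of expansion remains to be suppressed by the wall.
So σ = E(δ_free − g)/L = 145×10³ × 0.1174/875 = 19.45 MPa.
P = σA = 19.45 × 1150 = 22.37 kN.

P ≈ 22.4 kN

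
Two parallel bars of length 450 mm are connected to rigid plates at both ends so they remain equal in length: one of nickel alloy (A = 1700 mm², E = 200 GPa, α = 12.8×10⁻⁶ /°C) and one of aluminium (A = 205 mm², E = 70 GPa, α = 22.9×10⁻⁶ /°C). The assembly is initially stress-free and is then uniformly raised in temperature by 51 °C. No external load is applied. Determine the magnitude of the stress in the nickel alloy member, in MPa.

σ ≈ 4.17 MPa (tensile)

Equilibrium of a rigid end plate with no external load gives equal and opposite internal forces ±P in the two members. Since α_{aluminium} > α_{nickel alloy}, heating drives the aluminium into compression and the nickel alloy into tension.
Setting the final lengths equal and cancelling L: (α₁ − α₂)ΔT = P/(A₁E₁) + P/(A₂E₂).
|α₁ − α₂|·ΔT = 10.1×10⁻⁶ × 51 = 0.0005151.
1/(A₁E₁) + 1/(A₂E₂) = 1/(1700×200×10³) + 1/(205×70×10³) = 7.263×10⁻⁸ N⁻¹.
P = 0.0005151 / 7.263×10⁻⁸ = 7092 N = 7.092 kN.
σ_{nickel alloy} = P/A₁ = 7092/1700 = 4.172 MPa, tensile.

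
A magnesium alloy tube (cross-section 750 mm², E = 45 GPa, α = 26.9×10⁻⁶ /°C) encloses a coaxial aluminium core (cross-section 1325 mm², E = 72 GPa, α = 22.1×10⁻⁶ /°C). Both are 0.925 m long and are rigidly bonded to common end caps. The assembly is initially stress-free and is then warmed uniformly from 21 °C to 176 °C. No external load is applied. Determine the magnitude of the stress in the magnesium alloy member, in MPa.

Both members must finish at the same length. With the larger α, the magnesium alloy tends to over-expand; the plates restrain it, putting the magnesium alloy in compression and the aluminium in tension. With no external load the two internal forces are equal and opposite, magnitude P.
Compatibility of the two members (thermal + elastic change equal): (α₁ − α₂)ΔT = P·[1/(A₁E₁) + 1/(A₂E₂)].
|α₁ − α₂|·ΔT = 4.8×10⁻⁶ × 155 = 0.000744.
1/(A₁E₁) + 1/(A₂E₂) = 1/(750×45×10³) + 1/(1325×72×10³) = 4.011×10⁻⁸ N⁻¹.
So P = 0.000744 / 4.011×10⁻⁸ = 18.55 kN.
σ_{magnesium alloy} = P/A₁ = 18550/750 = 24.73 MPa, compressive.

σ ≈ 24.7 MPa (compressive)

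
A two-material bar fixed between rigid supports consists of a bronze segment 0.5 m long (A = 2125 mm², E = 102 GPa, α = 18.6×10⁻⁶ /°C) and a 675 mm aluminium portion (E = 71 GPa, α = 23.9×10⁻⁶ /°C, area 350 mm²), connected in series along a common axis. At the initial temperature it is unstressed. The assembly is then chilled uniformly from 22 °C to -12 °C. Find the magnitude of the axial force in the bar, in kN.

P ≈ 29.3 kN (tensile)

With the walls removed the bar would change length by δ_free = Σ αᵢΔT Lᵢ = 18.6×10⁻⁶×34×500 + 23.9×10⁻⁶×34×675 = 0.8647 mm.
Since the ends are fixed, an axial force P builds up, equal in every segment, with P · Σ Lᵢ/(AᵢEᵢ) = δ_free.
The series flexibility is Σ Lᵢ/(AᵢEᵢ) = 500/(2125×102×10³) + 675/(350×71×10³) = 2.947×10⁻⁵ mm/N.
Hence P = δ_free / Σ(L/AE) = 0.8647/2.947×10⁻⁵ = 29.34 kN (tensile).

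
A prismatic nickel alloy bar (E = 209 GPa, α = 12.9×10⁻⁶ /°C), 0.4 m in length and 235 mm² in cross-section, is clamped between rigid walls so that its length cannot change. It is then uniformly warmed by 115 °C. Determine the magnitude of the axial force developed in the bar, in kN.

P ≈ 72.9 kN (compressive)

The ends cannot move, so σ = EαΔT = 209×10³ × 12.9×10⁻⁶ × 115 = 310.1 MPa.
Axial force P = σA = 310.1 × 235 = 72860 N = 72.86 kN, compressive.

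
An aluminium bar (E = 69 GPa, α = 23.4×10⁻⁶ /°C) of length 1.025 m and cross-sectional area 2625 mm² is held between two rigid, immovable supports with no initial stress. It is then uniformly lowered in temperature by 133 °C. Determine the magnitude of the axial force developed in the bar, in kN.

Full restraint means ε = 0, so the stress is σ = EαΔT = 69×10³ × 23.4×10⁻⁶ × 133 = 214.7 MPa.
Axial force P = σA = 214.7 × 2625 = 563700 N = 563.7 kN, tensile.

P ≈ 564 kN (tensile)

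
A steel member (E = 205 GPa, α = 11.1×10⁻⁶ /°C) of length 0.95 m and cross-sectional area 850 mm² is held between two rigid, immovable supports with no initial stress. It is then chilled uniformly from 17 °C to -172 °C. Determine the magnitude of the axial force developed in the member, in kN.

With zero net strain, σ = E·αΔT = 205 GPa × 11.1×10⁻⁶ × 189 = 430.1 MPa.
Axial force P = σA = 430.1 × 850 = 365600 N = 365.6 kN, tensile.

P ≈ 366 kN (tensile)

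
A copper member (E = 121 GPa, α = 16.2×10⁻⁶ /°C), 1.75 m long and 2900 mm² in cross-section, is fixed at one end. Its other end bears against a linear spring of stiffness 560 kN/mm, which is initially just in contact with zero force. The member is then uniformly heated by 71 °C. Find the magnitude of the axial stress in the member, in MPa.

If the spring were absent the member would lengthen by αΔT L = 16.2×10⁻⁶ × 71 × 1750 = 2.013 mm.
With a force P in the spring, the elastic change of the member is PL/(AE) and that of the spring is P/k; compatibility requires their sum to equal δ_free.
So P = δ_free / [L/(AE) + 1/k] = 2.013 / [ 1750/(2900×121×10³) + 1/(560×10³) ].
P = 2.013 / 6.773×10⁻⁶ = 297200 N.
σ = P/A = 297200/2900 = 102.5 MPa.

σ ≈ 102 MPa (compressive)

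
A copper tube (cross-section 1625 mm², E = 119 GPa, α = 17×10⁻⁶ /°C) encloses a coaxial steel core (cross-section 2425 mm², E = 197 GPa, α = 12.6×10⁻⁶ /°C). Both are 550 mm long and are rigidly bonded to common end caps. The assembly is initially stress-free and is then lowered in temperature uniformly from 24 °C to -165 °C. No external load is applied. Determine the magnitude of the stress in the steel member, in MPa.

σ ≈ 47.2 MPa (compressive)

Equilibrium of a rigid end plate with no external load gives equal and opposite internal forces ±P in the two members. Since α_{copper} > α_{steel}, cooling drives the copper into tension and the steel into compression.
Setting the final lengths equal and cancelling L: (α₁ − α₂)ΔT = P/(A₁E₁) + P/(A₂E₂).
|α₁ − α₂|·ΔT = 4.4×10⁻⁶ × 189 = 0.0008316.
1/(A₁E₁) + 1/(A₂E₂) = 1/(1625×119×10³) + 1/(2425×197×10³) = 7.265×10⁻⁹ N⁻¹.
So P = 0.0008316 / 7.265×10⁻⁹ = 114.5 kN.
σ_{steel} = P/A₂ = 114500/2425 = 47.21 MPa, compressive.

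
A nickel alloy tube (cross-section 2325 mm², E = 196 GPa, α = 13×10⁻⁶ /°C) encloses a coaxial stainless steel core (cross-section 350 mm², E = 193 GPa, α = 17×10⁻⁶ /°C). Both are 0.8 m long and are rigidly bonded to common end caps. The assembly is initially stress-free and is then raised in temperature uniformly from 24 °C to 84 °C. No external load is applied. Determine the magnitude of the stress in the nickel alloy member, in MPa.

Equilibrium of a rigid end plate with no external load gives equal and opposite internal forces ±P in the two members. Since α_{stainless steel} > α_{nickel alloy}, heating drives the stainless steel into compression and the nickel alloy into tension.
Setting the final lengths equal and cancelling L: (α₁ − α₂)ΔT = P/(A₁E₁) + P/(A₂E₂).
|α₁ − α₂|·ΔT = 4×10⁻⁶ × 60 = 0.00024.
1/(A₁E₁) + 1/(A₂E₂) = 1/(2325×196×10³) + 1/(350×193×10³) = 1.7×10⁻⁸ N⁻¹.
P = 0.00024 / 1.7×10⁻⁸ = 14120 N = 14.12 kN.
σ_{nickel alloy} = P/A₁ = 14120/2325 = 6.073 MPa, tensile.

σ ≈ 6.07 MPa (tensile)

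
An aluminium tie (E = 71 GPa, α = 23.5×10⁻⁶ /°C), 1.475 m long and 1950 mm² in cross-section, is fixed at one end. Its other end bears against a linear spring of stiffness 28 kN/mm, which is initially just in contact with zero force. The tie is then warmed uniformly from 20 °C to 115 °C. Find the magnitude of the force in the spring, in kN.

P ≈ 71 kN

If the spring were absent the tie would lengthen by αΔT L = 23.5×10⁻⁶ × 95 × 1475 = 3.293 mm.
With a force P in the spring, the elastic change of the tie is PL/(AE) and that of the spring is P/k; compatibility requires their sum to equal δ_free.
So P = δ_free / [L/(AE) + 1/k] = 3.293 / [ 1475/(1950×71×10³) + 1/(28×10³) ].
P = 3.293 / 4.637×10⁻⁵ = 71020 N.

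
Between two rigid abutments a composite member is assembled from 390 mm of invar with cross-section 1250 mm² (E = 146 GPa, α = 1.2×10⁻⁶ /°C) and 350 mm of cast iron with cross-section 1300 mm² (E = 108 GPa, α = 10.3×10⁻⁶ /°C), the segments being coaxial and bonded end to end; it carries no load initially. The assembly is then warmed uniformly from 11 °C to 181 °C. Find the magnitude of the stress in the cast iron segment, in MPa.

With the walls removed the bar would change length by δ_free = Σ αᵢΔT Lᵢ = 1.2×10⁻⁶×170×390 + 10.3×10⁻⁶×170×350 = 0.6924 mm.
The walls prevent any net length change, so an axial force P (same in every segment) develops. Compatibility: P · Σ Lᵢ/(AᵢEᵢ) = δ_free.
The series flexibility is Σ Lᵢ/(AᵢEᵢ) = 390/(1250×146×10³) + 350/(1300×108×10³) = 4.63×10⁻⁶ mm/N.
P = 0.6924 / 4.63×10⁻⁶ = 149600 N = 149.6 kN, compressive.
σ_{cast iron} = P / A = 149600 / 1300 = 115 MPa.

σ ≈ 115 MPa (compressive)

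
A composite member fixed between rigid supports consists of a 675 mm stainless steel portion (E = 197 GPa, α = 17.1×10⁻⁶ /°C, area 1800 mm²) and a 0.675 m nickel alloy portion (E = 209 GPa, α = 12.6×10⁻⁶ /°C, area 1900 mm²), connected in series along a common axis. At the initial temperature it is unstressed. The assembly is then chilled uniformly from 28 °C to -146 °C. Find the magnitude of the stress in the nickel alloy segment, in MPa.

σ ≈ 510 MPa (tensile)

If the supports were absent, the total length change would be Σ αᵢΔT Lᵢ = 17.1×10⁻⁶×174×675 + 12.6×10⁻⁶×174×675 = 3.488 mm.
The walls prevent any net length change, so an axial force P (same in every segment) develops. Compatibility: P · Σ Lᵢ/(AᵢEᵢ) = δ_free.
The series flexibility is Σ Lᵢ/(AᵢEᵢ) = 675/(1800×197×10³) + 675/(1900×209×10³) = 3.603×10⁻⁶ mm/N.
P = 3.488 / 3.603×10⁻⁶ = 968100 N = 968.1 kN, tensile.
σ_{nickel alloy} = P / A = 968100 / 1900 = 509.5 MPa.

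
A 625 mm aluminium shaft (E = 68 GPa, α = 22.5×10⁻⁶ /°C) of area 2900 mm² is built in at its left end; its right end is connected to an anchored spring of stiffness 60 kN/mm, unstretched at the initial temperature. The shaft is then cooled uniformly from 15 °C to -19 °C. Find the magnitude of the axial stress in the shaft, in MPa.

σ ≈ 8.31 MPa (tensile)

The unrestrained thermal change is αΔT L = 22.5×10⁻⁶ × 34 × 625 = 0.4781 mm.
With a force P in the spring, the elastic change of the shaft is PL/(AE) and that of the spring is P/k; compatibility requires their sum to equal δ_free.
P [ L/(AE) + 1/k ] = δ_free → P [ 625/(2900×68×10³) + 1/(60×10³) ] = 0.4781.
P = 0.4781 / 1.984×10⁻⁵ = 24100 N.
σ = P/A = 24100/2900 = 8.312 MPa.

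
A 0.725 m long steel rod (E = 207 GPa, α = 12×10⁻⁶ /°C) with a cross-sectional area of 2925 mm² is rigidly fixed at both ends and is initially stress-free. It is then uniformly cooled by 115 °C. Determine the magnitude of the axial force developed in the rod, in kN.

P ≈ 836 kN (tensile)

Full restraint means ε = 0, so the stress is σ = EαΔT = 207×10³ × 12×10⁻⁶ × 115 = 285.7 MPa.
Then P = σA = 285.7 × 2925 mm² = 835.6 kN, tensile.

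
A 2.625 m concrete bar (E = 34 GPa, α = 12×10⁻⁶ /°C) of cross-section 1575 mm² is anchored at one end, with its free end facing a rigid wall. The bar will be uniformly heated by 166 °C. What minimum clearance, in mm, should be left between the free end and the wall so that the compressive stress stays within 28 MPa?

Free expansion if unrestrained: δ_free = αΔT L = 12×10⁻⁶ × 166 × 2625 = 5.229 mm.
At the allowable stress the elastic shortening the wall may impose is σL/E = 28 × 2625 / (34×10³) = 2.162 mm.
The gap must absorb the remainder: g_min = 5.229 − 2.162 = 3.067 mm.

g ≈ 3.07 mm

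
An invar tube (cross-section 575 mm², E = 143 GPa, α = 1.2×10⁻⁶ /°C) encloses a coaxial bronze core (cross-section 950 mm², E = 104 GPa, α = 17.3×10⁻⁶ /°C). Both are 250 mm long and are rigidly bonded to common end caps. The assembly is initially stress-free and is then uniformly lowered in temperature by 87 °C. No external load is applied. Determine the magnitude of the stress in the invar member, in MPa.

σ ≈ 109 MPa (compressive)

The bronze has the larger α, so on cooling it would change length more than the invar if both were free. The rigid plates force a common final length, so the bronze is put into tension and the invar into compression, with equal and opposite forces P (no external load).
Compatibility of the two members (thermal + elastic change equal): (α₁ − α₂)ΔT = P·[1/(A₁E₁) + 1/(A₂E₂)].
|α₁ − α₂|·ΔT = 16.1×10⁻⁶ × 87 = 0.001401.
1/(A₁E₁) + 1/(A₂E₂) = 1/(575×143×10³) + 1/(950×104×10³) = 2.228×10⁻⁸ N⁻¹.
So P = 0.001401 / 2.228×10⁻⁸ = 62.86 kN.
σ_{invar} = P/A₁ = 62860/575 = 109.3 MPa, compressive.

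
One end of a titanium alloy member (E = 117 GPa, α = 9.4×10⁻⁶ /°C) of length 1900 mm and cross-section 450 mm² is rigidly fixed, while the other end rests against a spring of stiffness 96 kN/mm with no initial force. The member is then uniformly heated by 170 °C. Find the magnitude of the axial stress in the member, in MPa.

σ ≈ 145 MPa (compressive)

Free thermal expansion: δ_free = αΔT L = 9.4×10⁻⁶ × 170 × 1900 = 3.036 mm.
With a force P in the spring, the elastic change of the member is PL/(AE) and that of the spring is P/k; compatibility requires their sum to equal δ_free.
So P = δ_free / [L/(AE) + 1/k] = 3.036 / [ 1900/(450×117×10³) + 1/(96×10³) ].
P = 3.036 / 4.65×10⁻⁵ = 65290 N.
σ = P/A = 65290/450 = 145.1 MPa.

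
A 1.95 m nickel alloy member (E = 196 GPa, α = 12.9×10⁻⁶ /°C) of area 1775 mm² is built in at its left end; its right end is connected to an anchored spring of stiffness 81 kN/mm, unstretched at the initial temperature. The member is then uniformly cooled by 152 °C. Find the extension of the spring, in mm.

The unrestrained thermal change is αΔT L = 12.9×10⁻⁶ × 152 × 1950 = 3.824 mm.
Let P be the tensile force in the spring. The member extends elastically by PL/(AE) and the spring stretches by P/k; together these equal δ_free.
P [ L/(AE) + 1/k ] = δ_free → P [ 1950/(1775×196×10³) + 1/(81×10³) ] = 3.824.
P = 3.824 / 1.795×10⁻⁵ = 213000 N.
Spring extension = P/k = 213000/(81×10³) = 2.63 mm.

δ ≈ 2.63 mm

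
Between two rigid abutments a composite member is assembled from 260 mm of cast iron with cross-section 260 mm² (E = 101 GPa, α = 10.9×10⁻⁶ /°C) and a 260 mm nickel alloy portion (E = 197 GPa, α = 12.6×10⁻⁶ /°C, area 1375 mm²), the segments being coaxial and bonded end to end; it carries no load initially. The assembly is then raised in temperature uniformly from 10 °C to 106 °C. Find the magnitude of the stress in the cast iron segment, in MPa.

σ ≈ 208 MPa (compressive)

If the supports were absent, the total length change would be Σ αᵢΔT Lᵢ = 10.9×10⁻⁶×96×260 + 12.6×10⁻⁶×96×260 = 0.5866 mm.
Since the ends are fixed, an axial force P builds up, equal in every segment, with P · Σ Lᵢ/(AᵢEᵢ) = δ_free.
Σ Lᵢ/(AᵢEᵢ) = 260/(260×101×10³) + 260/(1375×197×10³) = 1.086×10⁻⁵ mm/N.
P = 0.5866 / 1.086×10⁻⁵ = 54010 N = 54.01 kN, compressive.
σ_{cast iron} = P / A = 54010 / 260 = 207.7 MPa.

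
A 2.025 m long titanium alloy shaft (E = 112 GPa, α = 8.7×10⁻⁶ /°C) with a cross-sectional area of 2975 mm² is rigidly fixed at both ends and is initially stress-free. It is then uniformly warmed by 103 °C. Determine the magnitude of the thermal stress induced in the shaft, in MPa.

The supports are rigid, so the total axial strain is zero. The restrained thermal strain is ε = αΔT = 8.7×10⁻⁶ × 103 = 896.1×10⁻⁶.
σ = EαΔT = 112×10³ × 8.7×10⁻⁶ × 103 = 100.4 MPa (compressive; the shaft is trying to expand).

σ ≈ 100 MPa (compressive)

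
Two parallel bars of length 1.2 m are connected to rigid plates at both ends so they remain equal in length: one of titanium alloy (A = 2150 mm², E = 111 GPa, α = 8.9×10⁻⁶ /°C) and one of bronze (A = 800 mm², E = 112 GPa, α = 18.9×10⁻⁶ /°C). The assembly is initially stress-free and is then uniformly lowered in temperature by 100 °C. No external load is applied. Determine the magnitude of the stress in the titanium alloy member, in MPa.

σ ≈ 30.3 MPa (compressive)

The bronze has the larger α, so on cooling it would change length more than the titanium alloy if both were free. The rigid plates force a common final length, so the bronze is put into tension and the titanium alloy into compression, with equal and opposite forces P (no external load).
Equating the net (thermal + elastic) strains gives |α₁ − α₂|·ΔT = P·[1/(A₁E₁) + 1/(A₂E₂)].
|α₁ − α₂|·ΔT = 10×10⁻⁶ × 100 = 0.001.
1/(A₁E₁) + 1/(A₂E₂) = 1/(2150×111×10³) + 1/(800×112×10³) = 1.535×10⁻⁸ N⁻¹.
P = 0.001 / 1.535×10⁻⁸ = 65140 N = 65.14 kN.
σ_{titanium alloy} = P/A₁ = 65140/2150 = 30.3 MPa, compressive.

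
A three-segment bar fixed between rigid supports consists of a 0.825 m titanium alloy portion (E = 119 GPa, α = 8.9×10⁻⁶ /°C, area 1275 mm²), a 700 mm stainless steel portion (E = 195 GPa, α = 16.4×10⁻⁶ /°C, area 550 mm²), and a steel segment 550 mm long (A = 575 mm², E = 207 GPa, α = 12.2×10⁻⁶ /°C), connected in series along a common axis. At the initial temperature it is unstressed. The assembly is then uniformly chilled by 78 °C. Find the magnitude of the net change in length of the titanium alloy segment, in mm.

|ΔL| ≈ 0.0802 mm

If the supports were absent, the total length change would be Σ αᵢΔT Lᵢ = 8.9×10⁻⁶×78×825 + 16.4×10⁻⁶×78×700 + 12.2×10⁻⁶×78×550 = 1.992 mm.
Since the ends are fixed, an axial force P builds up, equal in every segment, with P · Σ Lᵢ/(AᵢEᵢ) = δ_free.
Σ Lᵢ/(AᵢEᵢ) = 825/(1275×119×10³) + 700/(550×195×10³) + 550/(575×207×10³) = 1.659×10⁻⁵ mm/N.
P = 1.992 / 1.659×10⁻⁵ = 120100 N = 120.1 kN, tensile.
For the titanium alloy segment, free thermal change = 8.9×10⁻⁶×78×825 = 0.5727 mm and elastic change from P = 120100×825/(1275×119×10³) = 0.6529 mm; these oppose, so the net change is 0.0802 mm (segment lengthens).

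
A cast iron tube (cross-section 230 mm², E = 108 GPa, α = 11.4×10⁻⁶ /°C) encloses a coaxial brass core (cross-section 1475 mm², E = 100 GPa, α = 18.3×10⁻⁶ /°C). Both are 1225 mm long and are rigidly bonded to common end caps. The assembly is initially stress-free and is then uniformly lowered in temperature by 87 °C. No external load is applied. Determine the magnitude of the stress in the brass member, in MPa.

The brass has the larger α, so on cooling it would change length more than the cast iron if both were free. The rigid plates force a common final length, so the brass is put into tension and the cast iron into compression, with equal and opposite forces P (no external load).
Setting the final lengths equal and cancelling L: (α₁ − α₂)ΔT = P/(A₁E₁) + P/(A₂E₂).
|α₁ − α₂|·ΔT = 6.9×10⁻⁶ × 87 = 0.0006003.
1/(A₁E₁) + 1/(A₂E₂) = 1/(230×108×10³) + 1/(1475×100×10³) = 4.704×10⁻⁸ N⁻¹.
P = 0.0006003 / 4.704×10⁻⁸ = 12760 N = 12.76 kN.
σ_{brass} = P/A₂ = 12760/1475 = 8.652 MPa, tensile.

σ ≈ 8.65 MPa (tensile)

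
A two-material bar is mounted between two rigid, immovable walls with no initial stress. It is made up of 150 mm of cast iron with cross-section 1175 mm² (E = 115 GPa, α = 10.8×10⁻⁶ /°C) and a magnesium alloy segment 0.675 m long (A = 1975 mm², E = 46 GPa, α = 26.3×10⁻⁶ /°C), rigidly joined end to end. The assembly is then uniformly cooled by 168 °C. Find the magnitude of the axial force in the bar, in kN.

P ≈ 381 kN (tensile)

With the walls removed the bar would change length by δ_free = Σ αᵢΔT Lᵢ = 10.8×10⁻⁶×168×150 + 26.3×10⁻⁶×168×675 = 3.255 mm.
Since the ends are fixed, an axial force P builds up, equal in every segment, with P · Σ Lᵢ/(AᵢEᵢ) = δ_free.
Σ Lᵢ/(AᵢEᵢ) = 150/(1175×115×10³) + 675/(1975×46×10³) = 8.54×10⁻⁶ mm/N.
P = 3.255 / 8.54×10⁻⁶ = 381100 N = 381.1 kN, tensile.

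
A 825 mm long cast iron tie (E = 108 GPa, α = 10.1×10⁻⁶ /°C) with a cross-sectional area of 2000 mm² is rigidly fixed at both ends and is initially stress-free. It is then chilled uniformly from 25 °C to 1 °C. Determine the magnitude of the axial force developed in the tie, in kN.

P ≈ 52.4 kN (tensile)

Full restraint means ε = 0, so the stress is σ = EαΔT = 108×10³ × 10.1×10⁻⁶ × 24 = 26.18 MPa.
P = AEαΔT = 2000 × 108×10³ × 10.1×10⁻⁶ × 24 = 52.36 kN (tensile).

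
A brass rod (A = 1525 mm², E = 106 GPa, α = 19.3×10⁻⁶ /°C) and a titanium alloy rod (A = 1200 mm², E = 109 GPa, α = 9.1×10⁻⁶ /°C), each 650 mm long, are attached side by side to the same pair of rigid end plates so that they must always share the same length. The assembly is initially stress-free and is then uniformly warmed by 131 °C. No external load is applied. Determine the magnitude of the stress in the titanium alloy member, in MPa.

σ ≈ 80.5 MPa (tensile)

The brass has the larger α, so on heating it would change length more than the titanium alloy if both were free. The rigid plates force a common final length, so the brass is put into compression and the titanium alloy into tension, with equal and opposite forces P (no external load).
Equating the net (thermal + elastic) strains gives |α₁ − α₂|·ΔT = P·[1/(A₁E₁) + 1/(A₂E₂)].
|α₁ − α₂|·ΔT = 10.2×10⁻⁶ × 131 = 0.001336.
1/(A₁E₁) + 1/(A₂E₂) = 1/(1525×106×10³) + 1/(1200×109×10³) = 1.383×10⁻⁸ N⁻¹.
So P = 0.001336 / 1.383×10⁻⁸ = 96.61 kN.
σ_{titanium alloy} = P/A₂ = 96610/1200 = 80.5 MPa, tensile.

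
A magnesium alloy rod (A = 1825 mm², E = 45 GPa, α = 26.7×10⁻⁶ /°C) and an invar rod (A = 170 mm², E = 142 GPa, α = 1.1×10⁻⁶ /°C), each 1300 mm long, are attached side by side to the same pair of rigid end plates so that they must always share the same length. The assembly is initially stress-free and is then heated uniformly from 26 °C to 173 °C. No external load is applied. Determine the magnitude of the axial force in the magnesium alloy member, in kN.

P ≈ 70.2 kN (compressive in the magnesium alloy)

Both members must finish at the same length. With the larger α, the magnesium alloy tends to over-expand; the plates restrain it, putting the magnesium alloy in compression and the invar in tension. With no external load the two internal forces are equal and opposite, magnitude P.
Equating the net (thermal + elastic) strains gives |α₁ − α₂|·ΔT = P·[1/(A₁E₁) + 1/(A₂E₂)].
|α₁ − α₂|·ΔT = 25.6×10⁻⁶ × 147 = 0.003763.
1/(A₁E₁) + 1/(A₂E₂) = 1/(1825×45×10³) + 1/(170×142×10³) = 5.36×10⁻⁸ N⁻¹.
P = 0.003763 / 5.36×10⁻⁸ = 70210 N = 70.21 kN.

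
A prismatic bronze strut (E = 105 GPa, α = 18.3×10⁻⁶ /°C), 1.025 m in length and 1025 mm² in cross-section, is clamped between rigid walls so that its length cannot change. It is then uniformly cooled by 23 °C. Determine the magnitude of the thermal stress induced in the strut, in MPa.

Because both ends are immovable the net strain is zero, and the suppressed thermal strain is αΔT = 18.3×10⁻⁶ × 23 = 420.9×10⁻⁶.
σ = EαΔT = 105×10³ × 18.3×10⁻⁶ × 23 = 44.19 MPa (tensile; the strut is trying to contract).

σ ≈ 44.2 MPa (tensile)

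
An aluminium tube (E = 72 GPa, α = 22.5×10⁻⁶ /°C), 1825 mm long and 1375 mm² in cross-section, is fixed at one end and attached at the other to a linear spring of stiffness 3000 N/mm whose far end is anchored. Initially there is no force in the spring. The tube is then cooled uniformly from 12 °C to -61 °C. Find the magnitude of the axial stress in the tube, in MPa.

The unrestrained thermal change is αΔT L = 22.5×10⁻⁶ × 73 × 1825 = 2.998 mm.
With a force P in the spring, the elastic change of the tube is PL/(AE) and that of the spring is P/k; compatibility requires their sum to equal δ_free.
So P = δ_free / [L/(AE) + 1/k] = 2.998 / [ 1825/(1375×72×10³) + 1/(3000) ].
P = 2.998 / 0.0003518 = 8521 N.
σ = P/A = 8521/1375 = 6.197 MPa.

σ ≈ 6.2 MPa (tensile)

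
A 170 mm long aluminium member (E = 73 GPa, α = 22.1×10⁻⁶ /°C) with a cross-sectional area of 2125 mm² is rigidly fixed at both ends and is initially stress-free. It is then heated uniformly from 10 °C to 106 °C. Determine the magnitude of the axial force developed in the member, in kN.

P ≈ 329 kN (compressive)

With zero net strain, σ = E·αΔT = 73 GPa × 22.1×10⁻⁶ × 96 = 154.9 MPa.
Axial force P = σA = 154.9 × 2125 = 329100 N = 329.1 kN, compressive.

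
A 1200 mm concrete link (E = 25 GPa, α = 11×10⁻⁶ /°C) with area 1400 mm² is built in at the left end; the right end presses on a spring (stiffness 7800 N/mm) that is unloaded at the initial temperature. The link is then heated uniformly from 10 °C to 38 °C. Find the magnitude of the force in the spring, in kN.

If the spring were absent the link would lengthen by αΔT L = 11×10⁻⁶ × 28 × 1200 = 0.3696 mm.
With a force P in the spring, the elastic change of the link is PL/(AE) and that of the spring is P/k; compatibility requires their sum to equal δ_free.
So P = δ_free / [L/(AE) + 1/k] = 0.3696 / [ 1200/(1400×25×10³) + 1/(7800) ].
P = 0.3696 / 0.0001625 = 2275 N.

P ≈ 2.27 kN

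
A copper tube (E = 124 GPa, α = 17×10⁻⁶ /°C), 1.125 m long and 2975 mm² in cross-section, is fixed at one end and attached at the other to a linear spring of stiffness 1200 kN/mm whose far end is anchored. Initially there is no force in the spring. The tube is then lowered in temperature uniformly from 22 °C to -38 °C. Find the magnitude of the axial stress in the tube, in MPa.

Free thermal contraction: δ_free = αΔT L = 17×10⁻⁶ × 60 × 1125 = 1.148 mm.
With a force P in the spring, the elastic change of the tube is PL/(AE) and that of the spring is P/k; compatibility requires their sum to equal δ_free.
So P = δ_free / [L/(AE) + 1/k] = 1.148 / [ 1125/(2975×124×10³) + 1/(1200×10³) ].
P = 1.148 / 3.883×10⁻⁶ = 295500 N.
σ = P/A = 295500/2975 = 99.34 MPa.

σ ≈ 99.3 MPa (tensile)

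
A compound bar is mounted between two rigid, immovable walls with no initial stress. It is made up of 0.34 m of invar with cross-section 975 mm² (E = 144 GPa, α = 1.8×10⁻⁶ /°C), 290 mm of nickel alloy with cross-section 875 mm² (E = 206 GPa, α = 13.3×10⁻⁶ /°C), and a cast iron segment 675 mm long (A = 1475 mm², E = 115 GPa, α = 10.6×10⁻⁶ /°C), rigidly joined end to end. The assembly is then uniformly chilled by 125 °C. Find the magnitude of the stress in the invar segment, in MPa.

σ ≈ 186 MPa (tensile)

Free thermal contraction of the whole bar: Σ αᵢΔT Lᵢ = 1.8×10⁻⁶×125×340 + 13.3×10⁻⁶×125×290 + 10.6×10⁻⁶×125×675 = 1.453 mm.
Since the ends are fixed, an axial force P builds up, equal in every segment, with P · Σ Lᵢ/(AᵢEᵢ) = δ_free.
Σ Lᵢ/(AᵢEᵢ) = 340/(975×144×10³) + 290/(875×206×10³) + 675/(1475×115×10³) = 8.01×10⁻⁶ mm/N.
So P = 1.453 / 8.01×10⁻⁶ = 181.4 kN, tensile.
σ_{invar} = P / A = 181400 / 975 = 186.1 MPa.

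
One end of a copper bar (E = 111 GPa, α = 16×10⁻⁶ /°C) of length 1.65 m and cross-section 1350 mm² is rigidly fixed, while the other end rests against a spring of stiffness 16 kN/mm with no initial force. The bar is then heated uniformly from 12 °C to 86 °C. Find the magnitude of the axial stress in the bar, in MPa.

σ ≈ 19.7 MPa (compressive)

The unrestrained thermal change is αΔT L = 16×10⁻⁶ × 74 × 1650 = 1.954 mm.
Let P be the compressive force at the spring. The bar shortens elastically by PL/(AE) and the spring compresses by P/k; together these equal δ_free.
So P = δ_free / [L/(AE) + 1/k] = 1.954 / [ 1650/(1350×111×10³) + 1/(16×10³) ].
P = 1.954 / 7.351×10⁻⁵ = 26580 N.
σ = P/A = 26580/1350 = 19.69 MPa.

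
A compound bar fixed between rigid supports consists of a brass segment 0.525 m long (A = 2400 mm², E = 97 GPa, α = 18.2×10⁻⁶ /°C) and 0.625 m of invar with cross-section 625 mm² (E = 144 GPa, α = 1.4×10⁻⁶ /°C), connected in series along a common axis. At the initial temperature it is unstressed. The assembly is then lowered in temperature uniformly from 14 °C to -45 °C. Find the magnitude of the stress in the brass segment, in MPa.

σ ≈ 27.9 MPa (tensile)

With the walls removed the bar would change length by δ_free = Σ αᵢΔT Lᵢ = 18.2×10⁻⁶×59×525 + 1.4×10⁻⁶×59×625 = 0.6154 mm.
The rigid supports impose zero overall length change; the single axial force P common to all segments must satisfy P Σ Lᵢ/(AᵢEᵢ) = δ_free.
Σ Lᵢ/(AᵢEᵢ) = 525/(2400×97×10³) + 625/(625×144×10³) = 9.2×10⁻⁶ mm/N.
So P = 0.6154 / 9.2×10⁻⁶ = 66.89 kN, tensile.
σ_{brass} = P / A = 66890 / 2400 = 27.87 MPa.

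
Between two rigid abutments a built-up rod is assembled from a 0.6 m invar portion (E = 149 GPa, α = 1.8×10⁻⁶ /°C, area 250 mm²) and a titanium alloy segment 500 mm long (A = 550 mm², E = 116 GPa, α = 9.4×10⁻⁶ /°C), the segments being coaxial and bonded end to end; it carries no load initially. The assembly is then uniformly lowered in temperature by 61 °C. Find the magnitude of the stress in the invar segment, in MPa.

If the supports were absent, the total length change would be Σ αᵢΔT Lᵢ = 1.8×10⁻⁶×61×600 + 9.4×10⁻⁶×61×500 = 0.3526 mm.
Since the ends are fixed, an axial force P builds up, equal in every segment, with P · Σ Lᵢ/(AᵢEᵢ) = δ_free.
The series flexibility is Σ Lᵢ/(AᵢEᵢ) = 600/(250×149×10³) + 500/(550×116×10³) = 2.394×10⁻⁵ mm/N.
So P = 0.3526 / 2.394×10⁻⁵ = 14.72 kN, tensile.
σ_{invar} = P / A = 14720 / 250 = 58.9 MPa.

σ ≈ 58.9 MPa (tensile)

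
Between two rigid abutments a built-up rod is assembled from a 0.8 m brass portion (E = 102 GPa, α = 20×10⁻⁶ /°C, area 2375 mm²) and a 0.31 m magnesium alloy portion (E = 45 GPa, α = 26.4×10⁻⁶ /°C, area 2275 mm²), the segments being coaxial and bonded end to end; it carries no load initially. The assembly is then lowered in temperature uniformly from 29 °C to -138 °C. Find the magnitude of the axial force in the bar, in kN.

P ≈ 638 kN (tensile)

If the supports were absent, the total length change would be Σ αᵢΔT Lᵢ = 20×10⁻⁶×167×800 + 26.4×10⁻⁶×167×310 = 4.039 mm.
Since the ends are fixed, an axial force P builds up, equal in every segment, with P · Σ Lᵢ/(AᵢEᵢ) = δ_free.
The series flexibility is Σ Lᵢ/(AᵢEᵢ) = 800/(2375×102×10³) + 310/(2275×45×10³) = 6.33×10⁻⁶ mm/N.
So P = 4.039 / 6.33×10⁻⁶ = 638 kN, tensile.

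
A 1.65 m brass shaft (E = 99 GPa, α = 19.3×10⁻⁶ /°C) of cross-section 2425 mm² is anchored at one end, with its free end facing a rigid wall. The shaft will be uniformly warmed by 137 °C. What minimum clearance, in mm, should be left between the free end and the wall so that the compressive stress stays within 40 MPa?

With no wall the shaft would lengthen by αΔT L = 19.3×10⁻⁶ × 137 × 1650 = 4.363 mm.
A stress of 40 MPa corresponds to the wall pushing the shaft back by σL/E = 40×1650/(99×10³) = 0.6667 mm.
The gap must absorb the remainder: g_min = 4.363 − 0.6667 = 3.696 mm.

g ≈ 3.7 mm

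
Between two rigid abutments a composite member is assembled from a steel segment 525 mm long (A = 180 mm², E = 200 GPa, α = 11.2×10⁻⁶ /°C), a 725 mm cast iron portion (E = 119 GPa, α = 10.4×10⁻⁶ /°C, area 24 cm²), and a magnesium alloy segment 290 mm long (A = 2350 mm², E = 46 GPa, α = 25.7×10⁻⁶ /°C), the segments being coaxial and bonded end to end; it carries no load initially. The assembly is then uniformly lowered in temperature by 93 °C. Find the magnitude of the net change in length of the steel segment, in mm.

|ΔL| ≈ 0.883 mm

With the walls removed the bar would change length by δ_free = Σ αᵢΔT Lᵢ = 11.2×10⁻⁶×93×525 + 10.4×10⁻⁶×93×725 + 25.7×10⁻⁶×93×290 = 1.941 mm.
Since the ends are fixed, an axial force P builds up, equal in every segment, with P · Σ Lᵢ/(AᵢEᵢ) = δ_free.
The series flexibility is Σ Lᵢ/(AᵢEᵢ) = 525/(180×200×10³) + 725/(2400×119×10³) + 290/(2350×46×10³) = 1.98×10⁻⁵ mm/N.
P = 1.941 / 1.98×10⁻⁵ = 98020 N = 98.02 kN, tensile.
For the steel segment, free thermal change = 11.2×10⁻⁶×93×525 = 0.5468 mm and elastic change from P = 98020×525/(180×200×10³) = 1.429 mm; these oppose, so the net change is 0.883 mm (segment lengthens).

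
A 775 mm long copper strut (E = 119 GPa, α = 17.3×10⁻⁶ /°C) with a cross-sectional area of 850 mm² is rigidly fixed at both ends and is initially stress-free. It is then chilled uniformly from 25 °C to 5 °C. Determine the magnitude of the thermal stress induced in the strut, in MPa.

With length fixed, the mechanical strain must cancel the thermal strain αΔT = 17.3×10⁻⁶ × 20 = 346×10⁻⁶.
σ = EαΔT = 119×10³ × 17.3×10⁻⁶ × 20 = 41.17 MPa (tensile; the strut is trying to contract).

σ ≈ 41.2 MPa (tensile)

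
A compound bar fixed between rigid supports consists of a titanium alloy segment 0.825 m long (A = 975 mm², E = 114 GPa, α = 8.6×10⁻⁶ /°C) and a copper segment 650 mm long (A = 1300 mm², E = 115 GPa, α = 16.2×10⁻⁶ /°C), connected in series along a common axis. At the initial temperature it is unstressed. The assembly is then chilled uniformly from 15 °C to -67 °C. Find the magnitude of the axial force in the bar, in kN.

With the walls removed the bar would change length by δ_free = Σ αᵢΔT Lᵢ = 8.6×10⁻⁶×82×825 + 16.2×10⁻⁶×82×650 = 1.445 mm.
The walls prevent any net length change, so an axial force P (same in every segment) develops. Compatibility: P · Σ Lᵢ/(AᵢEᵢ) = δ_free.
Σ Lᵢ/(AᵢEᵢ) = 825/(975×114×10³) + 650/(1300×115×10³) = 1.177×10⁻⁵ mm/N.
P = 1.445 / 1.177×10⁻⁵ = 122800 N = 122.8 kN, tensile.

P ≈ 123 kN (tensile)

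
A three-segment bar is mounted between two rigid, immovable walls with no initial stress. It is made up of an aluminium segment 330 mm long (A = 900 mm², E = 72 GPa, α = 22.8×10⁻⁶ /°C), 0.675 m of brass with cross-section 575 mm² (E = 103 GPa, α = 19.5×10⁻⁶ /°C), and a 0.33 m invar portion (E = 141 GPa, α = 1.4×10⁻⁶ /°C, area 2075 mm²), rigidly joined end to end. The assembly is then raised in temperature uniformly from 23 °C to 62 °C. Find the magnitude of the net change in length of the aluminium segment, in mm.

|ΔL| ≈ 0.055 mm

With the walls removed the bar would change length by δ_free = Σ αᵢΔT Lᵢ = 22.8×10⁻⁶×39×330 + 19.5×10⁻⁶×39×675 + 1.4×10⁻⁶×39×330 = 0.8248 mm.
Since the ends are fixed, an axial force P builds up, equal in every segment, with P · Σ Lᵢ/(AᵢEᵢ) = δ_free.
Σ Lᵢ/(AᵢEᵢ) = 330/(900×72×10³) + 675/(575×103×10³) + 330/(2075×141×10³) = 1.762×10⁻⁵ mm/N.
P = 0.8248 / 1.762×10⁻⁵ = 46820 N = 46.82 kN, compressive.
For the aluminium segment, free thermal change = 22.8×10⁻⁶×39×330 = 0.2934 mm and elastic change from P = 46820×330/(900×72×10³) = 0.2384 mm; these oppose, so the net change is 0.055 mm (segment lengthens).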